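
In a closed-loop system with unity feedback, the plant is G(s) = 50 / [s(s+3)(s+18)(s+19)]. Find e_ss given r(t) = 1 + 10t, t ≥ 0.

The open loop has one pole at the origin → type 1 system. Taking each input component in turn:
  • 1: tracked with zero error.
  • 10t: e_ss = 10/K_v with K_v=25/513 → 205.2.
Total e_ss = 205.2.

205.2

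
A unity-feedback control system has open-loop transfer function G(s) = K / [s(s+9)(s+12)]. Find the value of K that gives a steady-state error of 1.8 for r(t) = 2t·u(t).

One free integrator in G(s): this is a type 1 system.
K_v = lim_{s→0} s·G(s) = K / (9·12) = (1/108)·K.
e_ss = 2/K_v = 1.8 ⇒ K_v = 10/9 ⇒ K = (10/9)/(1/108) = 120.

120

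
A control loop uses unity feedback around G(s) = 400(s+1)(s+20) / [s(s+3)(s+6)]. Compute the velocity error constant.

G(s) has one factor of s in the denominator, so the system is type 1.
K_v = lim_{s→0} s·G(s) = 400·1·20 / (3·6) = 4000/9.

4000/9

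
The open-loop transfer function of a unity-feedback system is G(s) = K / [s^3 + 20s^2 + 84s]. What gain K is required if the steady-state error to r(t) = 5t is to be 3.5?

120

The denominator has no term below 84s — 1 pole at s=0, type 1.
K_v = lim_{s→0} s·G(s) = K / 84 = (1/84)·K.
e_ss = 5/K_v = 3.5 ⇒ K_v = 10/7 ⇒ K = (10/7)/(1/84) = 120.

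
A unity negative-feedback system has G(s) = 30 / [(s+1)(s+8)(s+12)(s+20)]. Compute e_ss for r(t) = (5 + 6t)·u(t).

infinity

G(s) has no factors of s in the denominator, so the system is type 0. Taking each input component in turn:
  • 5: e_ss = 5/(1+K_p) with K_p=1/64 → 64/13.
  • 6t: a type-0 system cannot track it, e_ss → ∞.
The unbounded component dominates.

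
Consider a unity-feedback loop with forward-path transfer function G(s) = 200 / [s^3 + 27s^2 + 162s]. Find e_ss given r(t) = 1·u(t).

0

Lowest-order denominator term is 162s, so the open loop has 1 pole at the origin → type 1 system.
K_p = ∞ for a type-1 system; e_ss to a step is zero.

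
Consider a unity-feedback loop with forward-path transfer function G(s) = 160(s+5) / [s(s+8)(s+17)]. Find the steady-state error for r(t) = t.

One free integrator in G(s): this is a type 1 system.
K_v = lim_{s→0} s·G(s) = 160·5 / (8·17) = 100/17.
e_ss = 1/K_v = 1/(100/17) = 0.17.

0.17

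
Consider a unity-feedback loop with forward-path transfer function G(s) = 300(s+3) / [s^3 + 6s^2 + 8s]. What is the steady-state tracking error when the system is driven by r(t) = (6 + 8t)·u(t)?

The denominator has no term below 8s — 1 pole at s=0, type 1. Taking each input component in turn:
  • 6: tracked with zero error.
  • 8t: e_ss = 8/K_v with K_v=112.5 → 16/225.
Total e_ss = 16/225.

16/225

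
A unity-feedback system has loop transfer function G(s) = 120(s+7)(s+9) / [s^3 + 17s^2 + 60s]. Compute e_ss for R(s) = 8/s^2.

4/63

Factoring s from the denominator leaves a polynomial with constant term 60, so the system is type 1.
K_v = lim_{s→0} s·G(s) = 120·7·9 / 60 = 126.
e_ss = 8/K_v = 8/126 = 4/63.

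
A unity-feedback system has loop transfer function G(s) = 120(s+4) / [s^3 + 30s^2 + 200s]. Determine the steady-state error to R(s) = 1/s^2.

5/12

Lowest-order denominator term is 200s, so the open loop has 1 pole at the origin → type 1 system.
K_v = lim_{s→0} s·G(s) = 120·4 / 200 = 2.4.
e_ss = 1/K_v = 1/2.4 = 5/12.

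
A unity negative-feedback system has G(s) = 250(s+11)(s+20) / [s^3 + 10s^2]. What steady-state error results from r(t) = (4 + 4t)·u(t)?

Factoring s^2 from the denominator leaves a polynomial with constant term 10, so the system is type 2. By superposition:
  • 4: tracked with zero error.
  • 4t: tracked with zero error.
Total e_ss = 0.

0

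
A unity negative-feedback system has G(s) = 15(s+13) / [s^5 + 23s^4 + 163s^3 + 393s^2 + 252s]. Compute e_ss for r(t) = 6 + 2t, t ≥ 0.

The denominator has no term below 252s — 1 pole at s=0, type 1. Treating each term separately:
  • 6: tracked with zero error.
  • 2t: e_ss = 2/K_v with K_v=65/84 → 168/65.
Total e_ss = 168/65.

168/65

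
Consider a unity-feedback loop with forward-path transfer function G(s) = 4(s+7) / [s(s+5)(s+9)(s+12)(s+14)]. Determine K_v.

1/270

G(s) has one factor of s in the denominator, so the system is type 1.
K_v = lim_{s→0} s·G(s) = 4·7 / (5·9·12·14) = 1/270.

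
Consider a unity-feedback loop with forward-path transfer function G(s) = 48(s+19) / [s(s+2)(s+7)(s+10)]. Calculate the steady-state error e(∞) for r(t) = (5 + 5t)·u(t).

G(s) has one factor of s in the denominator, so the system is type 1. By superposition:
  • 5: tracked with zero error.
  • 5t: e_ss = 5/K_v with K_v=228/35 → 175/228.
Total e_ss = 175/228.

175/228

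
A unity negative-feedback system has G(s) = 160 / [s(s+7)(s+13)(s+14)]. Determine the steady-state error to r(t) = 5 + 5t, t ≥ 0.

39.8125

The open loop has one pole at the origin → type 1 system. Taking each input component in turn:
  • 5: tracked with zero error.
  • 5t: e_ss = 5/K_v with K_v=80/637 → 39.8125.
Total e_ss = 39.8125.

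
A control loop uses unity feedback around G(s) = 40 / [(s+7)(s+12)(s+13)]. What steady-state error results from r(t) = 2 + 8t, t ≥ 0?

G(s) has no factors of s in the denominator, so the system is type 0. Treating each term separately:
  • 2: e_ss = 2/(1+K_p) with K_p=10/273 → 546/283.
  • 8t: a type-0 system cannot track it, e_ss → ∞.
The unbounded component dominates.

infinity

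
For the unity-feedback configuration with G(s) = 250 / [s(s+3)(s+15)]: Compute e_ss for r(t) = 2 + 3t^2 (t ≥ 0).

infinity

The open loop has one pole at the origin → type 1 system. By superposition:
  • 2: tracked with zero error.
  • 3t^2: a type-1 system cannot track it, e_ss → ∞.
The unbounded component dominates.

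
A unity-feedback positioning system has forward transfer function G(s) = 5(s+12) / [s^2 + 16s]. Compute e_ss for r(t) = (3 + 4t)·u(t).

16/15

The denominator has no term below 16s — 1 pole at s=0, type 1. Treating each term separately:
  • 3: tracked with zero error.
  • 4t: e_ss = 4/K_v with K_v=3.75 → 16/15.
Total e_ss = 16/15.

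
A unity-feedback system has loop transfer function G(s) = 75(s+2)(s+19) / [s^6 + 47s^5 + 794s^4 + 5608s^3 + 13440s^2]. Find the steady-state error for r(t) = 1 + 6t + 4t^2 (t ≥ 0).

Lowest-order denominator term is 13440s^2, so the open loop has 2 poles at the origin → type 2 system. Taking each input component in turn:
  • 1: tracked with zero error.
  • 6t: tracked with zero error.
  • 4t^2: e_ss = 8/K_a with K_a=95/448 → 3584/95.
Total e_ss = 3584/95.

3584/95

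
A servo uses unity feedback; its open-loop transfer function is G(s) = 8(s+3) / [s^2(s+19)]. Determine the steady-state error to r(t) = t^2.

The open loop has two poles at the origin → type 2 system.
K_a = lim_{s→0} s^2·G(s) = 8·3 / (19) = 24/19.
r(t) = t^2 gives R(s) = 2/s^3.
e_ss = 2/K_a = 2/(24/19) = 19/12.

19/12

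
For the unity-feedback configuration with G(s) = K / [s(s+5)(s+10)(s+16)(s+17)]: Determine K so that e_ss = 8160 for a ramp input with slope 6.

10

One free integrator in G(s): this is a type 1 system.
K_v = lim_{s→0} s·G(s) = K / (5·10·16·17) = (1/13600)·K.
e_ss = 6/K_v = 8160 ⇒ K_v = 1/1360 ⇒ K = (1/1360)/(1/13600) = 10.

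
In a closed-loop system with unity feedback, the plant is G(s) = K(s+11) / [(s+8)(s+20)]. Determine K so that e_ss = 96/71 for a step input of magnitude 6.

50

The open loop has no poles at the origin → type 0 system.
K_p = lim_{s→0} G(s) = K·11 / (8·20) = (11/160)·K.
e_ss = 6/(1 + K_p) = 96/71 ⇒ 1 + (11/160)·K = 4.4375 ⇒ K = 50.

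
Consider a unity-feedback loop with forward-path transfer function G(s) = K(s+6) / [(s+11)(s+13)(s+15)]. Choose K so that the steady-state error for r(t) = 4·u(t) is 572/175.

No free integrators in G(s): this is a type 0 system.
K_p = lim_{s→0} G(s) = K·6 / (11·13·15) = (2/715)·K.
e_ss = 4/(1 + K_p) = 572/175 ⇒ 1 + (2/715)·K = 175/143 ⇒ K = 80.

80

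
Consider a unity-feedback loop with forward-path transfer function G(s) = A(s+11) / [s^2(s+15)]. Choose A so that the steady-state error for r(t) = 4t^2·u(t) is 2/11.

G(s) has two factors of s in the denominator, so the system is type 2.
K_a = lim_{s→0} s^2·G(s) = A·11 / (15) = (11/15)·A.
e_ss = 8/K_a = 2/11 ⇒ K_a = 44 ⇒ A = 44/(11/15) = 60.

60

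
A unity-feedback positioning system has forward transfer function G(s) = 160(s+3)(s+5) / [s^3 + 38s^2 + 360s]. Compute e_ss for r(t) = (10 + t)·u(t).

Factoring s from the denominator leaves a polynomial with constant term 360, so the system is type 1. Taking each input component in turn:
  • 10: tracked with zero error.
  • t: e_ss = 1/K_v with K_v=20/3 → 0.15.
Total e_ss = 0.15.

0.15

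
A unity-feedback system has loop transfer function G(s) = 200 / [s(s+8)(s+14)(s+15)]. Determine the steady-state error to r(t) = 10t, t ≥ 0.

System type = 1 (one pole at s=0).
K_v = lim_{s→0} s·G(s) = 200 / (8·14·15) = 5/42.
e_ss = 10/K_v = 10/(5/42) = 84.

84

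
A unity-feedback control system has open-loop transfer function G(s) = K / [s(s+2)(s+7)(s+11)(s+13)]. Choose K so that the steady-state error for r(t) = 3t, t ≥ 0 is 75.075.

80

System type = 1 (one pole at s=0).
K_v = lim_{s→0} s·G(s) = K / (2·7·11·13) = (1/2002)·K.
e_ss = 3/K_v = 75.075 ⇒ K_v = 40/1001 ⇒ K = (40/1001)/(1/2002) = 80.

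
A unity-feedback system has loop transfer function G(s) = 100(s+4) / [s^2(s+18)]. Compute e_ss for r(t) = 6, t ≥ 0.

0

G(s) has two factors of s in the denominator, so the system is type 2.
K_p = ∞ for a type-2 system; e_ss to a step is zero.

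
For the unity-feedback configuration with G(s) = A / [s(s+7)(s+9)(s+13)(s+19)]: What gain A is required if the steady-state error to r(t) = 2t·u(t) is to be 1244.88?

System type = 1 (one pole at s=0).
K_v = lim_{s→0} s·G(s) = A / (7·9·13·19) = (1/15561)·A.
e_ss = 2/K_v = 1244.88 ⇒ K_v = 25/15561 ⇒ A = (25/15561)/(1/15561) = 25.

25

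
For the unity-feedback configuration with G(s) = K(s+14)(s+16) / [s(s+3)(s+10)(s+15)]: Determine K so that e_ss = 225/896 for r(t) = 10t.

80

System type = 1 (one pole at s=0).
K_v = lim_{s→0} s·G(s) = K·14·16 / (3·10·15) = (112/225)·K.
e_ss = 10/K_v = 225/896 ⇒ K_v = 1792/45 ⇒ K = (1792/45)/(112/225) = 80.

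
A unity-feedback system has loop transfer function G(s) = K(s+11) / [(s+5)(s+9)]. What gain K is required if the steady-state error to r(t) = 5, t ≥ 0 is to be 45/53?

20

No free integrators in G(s): this is a type 0 system.
K_p = lim_{s→0} G(s) = K·11 / (5·9) = (11/45)·K.
e_ss = 5/(1 + K_p) = 45/53 ⇒ 1 + (11/45)·K = 53/9 ⇒ K = 20.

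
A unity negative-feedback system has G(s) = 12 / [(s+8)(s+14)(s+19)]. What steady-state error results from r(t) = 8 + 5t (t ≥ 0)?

G(s) has no factors of s in the denominator, so the system is type 0. Taking each input component in turn:
  • 8: e_ss = 8/(1+K_p) with K_p=3/532 → 4256/535.
  • 5t: a type-0 system cannot track it, e_ss → ∞.
The unbounded component dominates.

infinity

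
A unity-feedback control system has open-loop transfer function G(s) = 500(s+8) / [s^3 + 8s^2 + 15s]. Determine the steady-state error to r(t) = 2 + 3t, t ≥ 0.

The denominator has no term below 15s — 1 pole at s=0, type 1. Taking each input component in turn:
  • 2: tracked with zero error.
  • 3t: e_ss = 3/K_v with K_v=800/3 → 9/800.
Total e_ss = 9/800.

9/800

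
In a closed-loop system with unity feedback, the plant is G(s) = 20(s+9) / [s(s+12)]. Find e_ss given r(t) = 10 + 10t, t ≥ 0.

The open loop has one pole at the origin → type 1 system. Treating each term separately:
  • 10: tracked with zero error.
  • 10t: e_ss = 10/K_v with K_v=15 → 2/3.
Total e_ss = 2/3.

2/3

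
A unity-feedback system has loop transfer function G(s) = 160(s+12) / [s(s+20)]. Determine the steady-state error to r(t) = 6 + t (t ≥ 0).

1/96

The open loop has one pole at the origin → type 1 system. Taking each input component in turn:
  • 6: tracked with zero error.
  • t: e_ss = 1/K_v with K_v=96 → 1/96.
Total e_ss = 1/96.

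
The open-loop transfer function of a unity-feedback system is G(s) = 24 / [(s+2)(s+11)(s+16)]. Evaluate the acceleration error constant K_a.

The open loop has no poles at the origin → type 0 system.
K_a = lim_{s→0} s^2·G(s) = 0 (the extra factor of s kills the finite limit).

0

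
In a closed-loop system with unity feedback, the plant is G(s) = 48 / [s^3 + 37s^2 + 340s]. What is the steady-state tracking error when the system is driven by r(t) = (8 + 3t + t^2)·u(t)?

Factoring s from the denominator leaves a polynomial with constant term 340, so the system is type 1. Taking each input component in turn:
  • 8: tracked with zero error.
  • 3t: e_ss = 3/K_v with K_v=12/85 → 21.25.
  • t^2: a type-1 system cannot track it, e_ss → ∞.
The unbounded component dominates.

infinity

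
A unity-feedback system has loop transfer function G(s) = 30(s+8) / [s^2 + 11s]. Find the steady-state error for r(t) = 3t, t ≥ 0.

Lowest-order denominator term is 11s, so the open loop has 1 pole at the origin → type 1 system.
K_v = lim_{s→0} s·G(s) = 30·8 / 11 = 240/11.
e_ss = 3/K_v = 3/(240/11) = 0.1375.

0.1375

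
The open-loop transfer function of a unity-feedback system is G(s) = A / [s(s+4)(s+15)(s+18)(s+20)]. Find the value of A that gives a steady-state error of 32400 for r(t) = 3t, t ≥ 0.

The open loop has one pole at the origin → type 1 system.
K_v = lim_{s→0} s·G(s) = A / (4·15·18·20) = (1/21600)·A.
e_ss = 3/K_v = 32400 ⇒ K_v = 1/10800 ⇒ A = (1/10800)/(1/21600) = 2.

2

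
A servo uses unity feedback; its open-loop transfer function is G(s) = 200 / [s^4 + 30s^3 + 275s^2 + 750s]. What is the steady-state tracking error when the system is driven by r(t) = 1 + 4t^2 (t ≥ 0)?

infinity

The denominator has no term below 750s — 1 pole at s=0, type 1. By superposition:
  • 1: tracked with zero error.
  • 4t^2: a type-1 system cannot track it, e_ss → ∞.
The unbounded component dominates.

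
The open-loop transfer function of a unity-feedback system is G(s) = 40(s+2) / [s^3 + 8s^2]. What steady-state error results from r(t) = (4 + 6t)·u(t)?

The denominator has no term below 8s^2 — 2 poles at s=0, type 2. Treating each term separately:
  • 4: tracked with zero error.
  • 6t: tracked with zero error.
Total e_ss = 0.

0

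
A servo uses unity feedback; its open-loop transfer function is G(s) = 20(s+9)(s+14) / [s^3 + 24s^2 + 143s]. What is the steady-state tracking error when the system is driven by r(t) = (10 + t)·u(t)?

143/2520

The denominator has no term below 143s — 1 pole at s=0, type 1. By superposition:
  • 10: tracked with zero error.
  • t: e_ss = 1/K_v with K_v=2520/143 → 143/2520.
Total e_ss = 143/2520.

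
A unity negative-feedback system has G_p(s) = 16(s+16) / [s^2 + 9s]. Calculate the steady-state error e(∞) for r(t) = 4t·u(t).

9/64

Lowest-order denominator term is 9s, so the open loop has 1 pole at the origin → type 1 system.
K_v = lim_{s→0} s·G_p(s) = 16·16 / 9 = 256/9.
e_ss = 4/K_v = 4/(256/9) = 9/64.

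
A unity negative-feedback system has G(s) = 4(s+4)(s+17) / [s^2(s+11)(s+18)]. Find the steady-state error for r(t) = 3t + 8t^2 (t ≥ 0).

Two free integrators in G(s): this is a type 2 system. Taking each input component in turn:
  • 3t: tracked with zero error.
  • 8t^2: e_ss = 16/K_a with K_a=136/99 → 198/17.
Total e_ss = 198/17.

198/17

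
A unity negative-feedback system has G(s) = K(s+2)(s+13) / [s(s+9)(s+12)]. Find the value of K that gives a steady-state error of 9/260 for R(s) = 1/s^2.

G(s) has one factor of s in the denominator, so the system is type 1.
K_v = lim_{s→0} s·G(s) = K·2·13 / (9·12) = (13/54)·K.
e_ss = 1/K_v = 9/260 ⇒ K_v = 260/9 ⇒ K = (260/9)/(13/54) = 120.

120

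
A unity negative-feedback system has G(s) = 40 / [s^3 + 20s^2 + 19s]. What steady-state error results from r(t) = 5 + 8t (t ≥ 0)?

The denominator has no term below 19s — 1 pole at s=0, type 1. Treating each term separately:
  • 5: tracked with zero error.
  • 8t: e_ss = 8/K_v with K_v=40/19 → 3.8.
Total e_ss = 3.8.

3.8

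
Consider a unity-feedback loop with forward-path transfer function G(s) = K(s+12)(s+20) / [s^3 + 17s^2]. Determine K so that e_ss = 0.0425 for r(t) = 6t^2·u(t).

Lowest-order denominator term is 17s^2, so the open loop has 2 poles at the origin → type 2 system.
K_a = lim_{s→0} s^2·G(s) = K·12·20 / 17 = (240/17)·K.
e_ss = 12/K_a = 0.0425 ⇒ K_a = 4800/17 ⇒ K = (4800/17)/(240/17) = 20.

20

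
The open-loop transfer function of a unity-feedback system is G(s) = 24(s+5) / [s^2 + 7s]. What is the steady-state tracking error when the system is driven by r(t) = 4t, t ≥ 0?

The denominator has no term below 7s — 1 pole at s=0, type 1.
K_v = lim_{s→0} s·G(s) = 24·5 / 7 = 120/7.
e_ss = 4/K_v = 4/(120/7) = 7/30.

7/30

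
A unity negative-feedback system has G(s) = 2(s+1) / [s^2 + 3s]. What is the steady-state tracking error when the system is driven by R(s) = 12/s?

Factoring s from the denominator leaves a polynomial with constant term 3, so the system is type 1.
K_p = ∞ for a type-1 system; e_ss to a step is zero.

0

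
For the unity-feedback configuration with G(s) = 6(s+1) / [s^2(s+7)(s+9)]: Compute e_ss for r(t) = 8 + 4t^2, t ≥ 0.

84

G(s) has two factors of s in the denominator, so the system is type 2. Treating each term separately:
  • 8: tracked with zero error.
  • 4t^2: e_ss = 8/K_a with K_a=2/21 → 84.
Total e_ss = 84.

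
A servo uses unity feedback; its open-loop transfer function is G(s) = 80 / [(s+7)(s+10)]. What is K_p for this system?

8/7

The open loop has no poles at the origin → type 0 system.
K_p = lim_{s→0} G(s) = 80 / (7·10) = 8/7.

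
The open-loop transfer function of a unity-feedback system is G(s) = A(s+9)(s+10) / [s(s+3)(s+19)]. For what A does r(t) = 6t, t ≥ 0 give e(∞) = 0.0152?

250

G(s) has one factor of s in the denominator, so the system is type 1.
K_v = lim_{s→0} s·G(s) = A·9·10 / (3·19) = (30/19)·A.
e_ss = 6/K_v = 0.0152 ⇒ K_v = 7500/19 ⇒ A = (7500/19)/(30/19) = 250.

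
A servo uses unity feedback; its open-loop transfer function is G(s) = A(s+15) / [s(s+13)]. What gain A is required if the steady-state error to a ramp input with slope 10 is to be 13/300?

200

The open loop has one pole at the origin → type 1 system.
K_v = lim_{s→0} s·G(s) = A·15 / (13) = (15/13)·A.
e_ss = 10/K_v = 13/300 ⇒ K_v = 3000/13 ⇒ A = (3000/13)/(15/13) = 200.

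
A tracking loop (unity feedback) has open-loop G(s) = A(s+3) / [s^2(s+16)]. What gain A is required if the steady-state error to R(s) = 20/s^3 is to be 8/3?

40

Two free integrators in G(s): this is a type 2 system.
K_a = lim_{s→0} s^2·G(s) = A·3 / (16) = 0.1875·A.
e_ss = 20/K_a = 8/3 ⇒ K_a = 7.5 ⇒ A = 7.5/0.1875 = 40.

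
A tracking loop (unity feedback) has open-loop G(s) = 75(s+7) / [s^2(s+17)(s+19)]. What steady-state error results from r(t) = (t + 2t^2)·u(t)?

1292/525

Two free integrators in G(s): this is a type 2 system. Treating each term separately:
  • t: tracked with zero error.
  • 2t^2: e_ss = 4/K_a with K_a=525/323 → 1292/525.
Total e_ss = 1292/525.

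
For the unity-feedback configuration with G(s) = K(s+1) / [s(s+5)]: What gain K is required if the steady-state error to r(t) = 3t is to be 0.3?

System type = 1 (one pole at s=0).
K_v = lim_{s→0} s·G(s) = K·1 / (5) = 0.2·K.
e_ss = 3/K_v = 0.3 ⇒ K_v = 10 ⇒ K = 10/0.2 = 50.

50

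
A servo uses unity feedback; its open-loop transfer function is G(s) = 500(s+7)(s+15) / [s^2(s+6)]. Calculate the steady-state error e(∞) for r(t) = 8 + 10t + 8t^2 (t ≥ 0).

The open loop has two poles at the origin → type 2 system. Treating each term separately:
  • 8: tracked with zero error.
  • 10t: tracked with zero error.
  • 8t^2: e_ss = 16/K_a with K_a=8750 → 8/4375.
Total e_ss = 8/4375.

8/4375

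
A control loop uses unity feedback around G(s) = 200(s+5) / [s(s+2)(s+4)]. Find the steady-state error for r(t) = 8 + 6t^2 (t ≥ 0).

infinity

System type = 1 (one pole at s=0). Taking each input component in turn:
  • 8: tracked with zero error.
  • 6t^2: a type-1 system cannot track it, e_ss → ∞.
The unbounded component dominates.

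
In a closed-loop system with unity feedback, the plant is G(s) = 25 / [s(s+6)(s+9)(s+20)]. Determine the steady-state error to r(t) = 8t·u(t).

345.6

One free integrator in G(s): this is a type 1 system.
K_v = lim_{s→0} s·G(s) = 25 / (6·9·20) = 5/216.
e_ss = 8/K_v = 8/(5/216) = 345.6.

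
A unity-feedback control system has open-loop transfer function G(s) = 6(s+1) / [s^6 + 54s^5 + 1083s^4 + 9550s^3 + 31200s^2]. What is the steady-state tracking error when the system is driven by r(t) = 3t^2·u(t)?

Factoring s^2 from the denominator leaves a polynomial with constant term 31200, so the system is type 2.
K_a = lim_{s→0} s^2·G(s) = 6·1 / 31200 = 1/5200.
r(t) = 3t^2 gives R(s) = 6/s^3.
e_ss = 6/K_a = 6/(1/5200) = 31200.

31200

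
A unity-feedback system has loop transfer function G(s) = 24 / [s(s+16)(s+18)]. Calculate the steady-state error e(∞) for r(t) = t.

One free integrator in G(s): this is a type 1 system.
K_v = lim_{s→0} s·G(s) = 24 / (16·18) = 1/12.
e_ss = 1/K_v = 1/(1/12) = 12.

12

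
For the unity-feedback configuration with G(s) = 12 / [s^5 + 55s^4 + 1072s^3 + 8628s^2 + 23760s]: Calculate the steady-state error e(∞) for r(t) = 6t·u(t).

The denominator has no term below 23760s — 1 pole at s=0, type 1.
K_v = lim_{s→0} s·G(s) = 12 / 23760 = 1/1980.
e_ss = 6/K_v = 6/(1/1980) = 11880.

11880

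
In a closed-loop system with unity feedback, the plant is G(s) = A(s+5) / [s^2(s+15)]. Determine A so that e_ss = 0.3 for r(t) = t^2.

20

The open loop has two poles at the origin → type 2 system.
K_a = lim_{s→0} s^2·G(s) = A·5 / (15) = (1/3)·A.
e_ss = 2/K_a = 0.3 ⇒ K_a = 20/3 ⇒ A = (20/3)/(1/3) = 20.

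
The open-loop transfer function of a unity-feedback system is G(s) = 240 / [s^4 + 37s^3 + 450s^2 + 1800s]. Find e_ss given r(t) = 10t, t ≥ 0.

75

Lowest-order denominator term is 1800s, so the open loop has 1 pole at the origin → type 1 system.
K_v = lim_{s→0} s·G(s) = 240 / 1800 = 2/15.
e_ss = 10/K_v = 10/(2/15) = 75.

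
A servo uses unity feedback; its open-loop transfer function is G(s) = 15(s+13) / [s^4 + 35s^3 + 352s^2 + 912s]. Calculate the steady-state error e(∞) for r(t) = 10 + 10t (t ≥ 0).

The denominator has no term below 912s — 1 pole at s=0, type 1. Treating each term separately:
  • 10: tracked with zero error.
  • 10t: e_ss = 10/K_v with K_v=65/304 → 608/13.
Total e_ss = 608/13.

608/13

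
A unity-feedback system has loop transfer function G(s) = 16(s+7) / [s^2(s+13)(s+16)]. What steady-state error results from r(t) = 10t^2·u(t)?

The open loop has two poles at the origin → type 2 system.
K_a = lim_{s→0} s^2·G(s) = 16·7 / (13·16) = 7/13.
r(t) = 10t^2 gives R(s) = 20/s^3.
e_ss = 20/K_a = 20/(7/13) = 260/7.

260/7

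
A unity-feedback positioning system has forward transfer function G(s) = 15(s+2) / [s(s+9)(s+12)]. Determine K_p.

infinity

K_p = lim_{s→0} G(s); with 1 pole at the origin the limit diverges, so K_p = ∞.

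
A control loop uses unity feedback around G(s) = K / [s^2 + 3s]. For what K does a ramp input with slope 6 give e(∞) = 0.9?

20

The denominator has no term below 3s — 1 pole at s=0, type 1.
K_v = lim_{s→0} s·G(s) = K / 3 = (1/3)·K.
e_ss = 6/K_v = 0.9 ⇒ K_v = 20/3 ⇒ K = (20/3)/(1/3) = 20.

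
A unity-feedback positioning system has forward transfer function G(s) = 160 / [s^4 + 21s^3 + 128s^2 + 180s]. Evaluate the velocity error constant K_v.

Lowest-order denominator term is 180s, so the open loop has 1 pole at the origin → type 1 system.
K_v = lim_{s→0} s·G(s) = 160 / 180 = 8/9.

8/9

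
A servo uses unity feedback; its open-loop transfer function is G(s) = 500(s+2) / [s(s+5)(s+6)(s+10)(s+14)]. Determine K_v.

G(s) has one factor of s in the denominator, so the system is type 1.
K_v = lim_{s→0} s·G(s) = 500·2 / (5·6·10·14) = 5/21.

5/21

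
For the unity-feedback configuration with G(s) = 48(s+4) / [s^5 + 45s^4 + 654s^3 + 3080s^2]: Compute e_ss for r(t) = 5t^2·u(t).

1925/12

The denominator has no term below 3080s^2 — 2 poles at s=0, type 2.
K_a = lim_{s→0} s^2·G(s) = 48·4 / 3080 = 24/385.
r(t) = 5t^2 gives R(s) = 10/s^3.
e_ss = 10/K_a = 10/(24/385) = 1925/12.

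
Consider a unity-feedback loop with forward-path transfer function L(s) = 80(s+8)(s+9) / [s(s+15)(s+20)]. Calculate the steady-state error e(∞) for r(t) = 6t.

0.3125

L(s) has one factor of s in the denominator, so the system is type 1.
K_v = lim_{s→0} s·L(s) = 80·8·9 / (15·20) = 19.2.
e_ss = 6/K_v = 6/19.2 = 0.3125.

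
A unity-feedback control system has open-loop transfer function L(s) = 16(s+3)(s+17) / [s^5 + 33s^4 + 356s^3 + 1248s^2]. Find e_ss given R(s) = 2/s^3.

52/17

The denominator has no term below 1248s^2 — 2 poles at s=0, type 2.
K_a = lim_{s→0} s^2·L(s) = 16·3·17 / 1248 = 17/26.
r(t) = t^2 gives R(s) = 2/s^3.
e_ss = 2/K_a = 2/(17/26) = 52/17.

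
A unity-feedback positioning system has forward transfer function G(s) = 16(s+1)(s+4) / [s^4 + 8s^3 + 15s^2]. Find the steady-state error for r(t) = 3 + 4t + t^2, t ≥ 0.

The denominator has no term below 15s^2 — 2 poles at s=0, type 2. Taking each input component in turn:
  • 3: tracked with zero error.
  • 4t: tracked with zero error.
  • t^2: e_ss = 2/K_a with K_a=64/15 → 15/32.
Total e_ss = 15/32.

15/32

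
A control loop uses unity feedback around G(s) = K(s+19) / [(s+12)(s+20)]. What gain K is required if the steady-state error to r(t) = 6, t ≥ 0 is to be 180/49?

No free integrators in G(s): this is a type 0 system.
K_p = lim_{s→0} G(s) = K·19 / (12·20) = (19/240)·K.
e_ss = 6/(1 + K_p) = 180/49 ⇒ 1 + (19/240)·K = 49/30 ⇒ K = 8.

8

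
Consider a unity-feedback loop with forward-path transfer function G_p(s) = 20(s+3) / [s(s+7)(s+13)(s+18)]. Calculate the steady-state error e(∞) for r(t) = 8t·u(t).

218.4

System type = 1 (one pole at s=0).
K_v = lim_{s→0} s·G_p(s) = 20·3 / (7·13·18) = 10/273.
e_ss = 8/K_v = 8/(10/273) = 218.4.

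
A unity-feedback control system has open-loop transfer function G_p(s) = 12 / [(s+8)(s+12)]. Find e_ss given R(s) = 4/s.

32/9

System type = 0 (no poles at s=0).
K_p = lim_{s→0} G_p(s) = 12 / (8·12) = 0.125.
e_ss = 4/(1 + K_p) = 4/1.125 = 32/9.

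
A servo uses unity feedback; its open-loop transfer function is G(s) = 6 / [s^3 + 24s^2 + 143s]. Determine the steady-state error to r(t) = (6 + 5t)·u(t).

Lowest-order denominator term is 143s, so the open loop has 1 pole at the origin → type 1 system. Taking each input component in turn:
  • 6: tracked with zero error.
  • 5t: e_ss = 5/K_v with K_v=6/143 → 715/6.
Total e_ss = 715/6.

715/6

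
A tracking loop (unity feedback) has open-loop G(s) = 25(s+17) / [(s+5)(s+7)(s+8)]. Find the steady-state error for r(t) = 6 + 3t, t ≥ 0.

infinity

No free integrators in G(s): this is a type 0 system. By superposition:
  • 6: e_ss = 6/(1+K_p) with K_p=85/56 → 112/47.
  • 3t: a type-0 system cannot track it, e_ss → ∞.
The unbounded component dominates.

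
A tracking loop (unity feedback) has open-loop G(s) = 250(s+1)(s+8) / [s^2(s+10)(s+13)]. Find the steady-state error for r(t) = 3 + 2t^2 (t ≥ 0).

System type = 2 (two poles at s=0). By superposition:
  • 3: tracked with zero error.
  • 2t^2: e_ss = 4/K_a with K_a=200/13 → 0.26.
Total e_ss = 0.26.

0.26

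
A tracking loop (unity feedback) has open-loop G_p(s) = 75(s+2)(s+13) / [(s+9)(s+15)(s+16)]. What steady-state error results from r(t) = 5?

360/137

G_p(s) has no factors of s in the denominator, so the system is type 0.
K_p = lim_{s→0} G_p(s) = 75·2·13 / (9·15·16) = 65/72.
e_ss = 5/(1 + K_p) = 5/(137/72) = 360/137.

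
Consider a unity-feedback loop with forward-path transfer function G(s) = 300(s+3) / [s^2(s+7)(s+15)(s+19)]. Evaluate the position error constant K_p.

K_p = lim_{s→0} G(s); with 2 poles at the origin the limit diverges, so K_p = ∞.

infinity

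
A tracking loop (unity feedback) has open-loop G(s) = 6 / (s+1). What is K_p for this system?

No free integrators in G(s): this is a type 0 system.
K_p = lim_{s→0} G(s) = 6 / (1) = 6.

6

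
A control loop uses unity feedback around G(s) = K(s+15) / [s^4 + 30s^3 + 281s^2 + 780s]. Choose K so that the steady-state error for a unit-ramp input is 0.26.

200

Lowest-order denominator term is 780s, so the open loop has 1 pole at the origin → type 1 system.
K_v = lim_{s→0} s·G(s) = K·15 / 780 = (1/52)·K.
e_ss = 1/K_v = 0.26 ⇒ K_v = 50/13 ⇒ K = (50/13)/(1/52) = 200.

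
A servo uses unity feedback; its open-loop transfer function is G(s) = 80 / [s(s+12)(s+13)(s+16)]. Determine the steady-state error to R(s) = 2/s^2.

The open loop has one pole at the origin → type 1 system.
K_v = lim_{s→0} s·G(s) = 80 / (12·13·16) = 5/156.
e_ss = 2/K_v = 2/(5/156) = 62.4.

62.4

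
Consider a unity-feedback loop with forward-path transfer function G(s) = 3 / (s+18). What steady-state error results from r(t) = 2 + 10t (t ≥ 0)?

The open loop has no poles at the origin → type 0 system. By superposition:
  • 2: e_ss = 2/(1+K_p) with K_p=1/6 → 12/7.
  • 10t: a type-0 system cannot track it, e_ss → ∞.
The unbounded component dominates.

infinity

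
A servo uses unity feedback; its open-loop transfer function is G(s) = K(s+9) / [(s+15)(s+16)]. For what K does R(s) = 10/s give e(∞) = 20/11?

120

No free integrators in G(s): this is a type 0 system.
K_p = lim_{s→0} G(s) = K·9 / (15·16) = 0.0375·K.
e_ss = 10/(1 + K_p) = 20/11 ⇒ 1 + 0.0375·K = 5.5 ⇒ K = 120.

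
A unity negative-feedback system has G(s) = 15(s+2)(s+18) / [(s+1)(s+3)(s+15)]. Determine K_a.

0

G(s) has no factors of s in the denominator, so the system is type 0.
K_a = lim_{s→0} s^2·G(s) = 0 (the extra factor of s kills the finite limit).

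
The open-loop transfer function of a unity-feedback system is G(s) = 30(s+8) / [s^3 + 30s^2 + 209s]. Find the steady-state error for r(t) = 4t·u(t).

Factoring s from the denominator leaves a polynomial with constant term 209, so the system is type 1.
K_v = lim_{s→0} s·G(s) = 30·8 / 209 = 240/209.
e_ss = 4/K_v = 4/(240/209) = 209/60.

209/60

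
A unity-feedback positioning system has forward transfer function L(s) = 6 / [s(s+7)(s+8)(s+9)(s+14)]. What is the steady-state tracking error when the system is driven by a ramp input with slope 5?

5880

System type = 1 (one pole at s=0).
K_v = lim_{s→0} s·L(s) = 6 / (7·8·9·14) = 1/1176.
e_ss = 5/K_v = 5/(1/1176) = 5880.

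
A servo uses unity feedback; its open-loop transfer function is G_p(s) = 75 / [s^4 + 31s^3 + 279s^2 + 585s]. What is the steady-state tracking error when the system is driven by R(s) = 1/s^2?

Factoring s from the denominator leaves a polynomial with constant term 585, so the system is type 1.
K_v = lim_{s→0} s·G_p(s) = 75 / 585 = 5/39.
e_ss = 1/K_v = 1/(5/39) = 7.8.

7.8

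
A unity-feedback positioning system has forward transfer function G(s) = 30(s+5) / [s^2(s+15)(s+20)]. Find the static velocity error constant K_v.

K_v = lim_{s→0} s·G(s); with 2 poles at the origin the limit diverges, so K_v = ∞.

infinity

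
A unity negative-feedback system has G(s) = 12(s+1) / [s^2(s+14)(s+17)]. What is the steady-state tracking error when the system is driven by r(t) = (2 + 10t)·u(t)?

Two free integrators in G(s): this is a type 2 system. By superposition:
  • 2: tracked with zero error.
  • 10t: tracked with zero error.
Total e_ss = 0.

0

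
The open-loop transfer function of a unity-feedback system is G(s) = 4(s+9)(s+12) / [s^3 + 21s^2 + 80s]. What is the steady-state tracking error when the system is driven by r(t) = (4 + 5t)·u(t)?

Lowest-order denominator term is 80s, so the open loop has 1 pole at the origin → type 1 system. Treating each term separately:
  • 4: tracked with zero error.
  • 5t: e_ss = 5/K_v with K_v=5.4 → 25/27.
Total e_ss = 25/27.

25/27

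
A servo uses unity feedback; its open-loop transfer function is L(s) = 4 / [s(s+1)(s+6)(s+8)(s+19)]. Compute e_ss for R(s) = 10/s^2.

2280

System type = 1 (one pole at s=0).
K_v = lim_{s→0} s·L(s) = 4 / (1·6·8·19) = 1/228.
e_ss = 10/K_v = 10/(1/228) = 2280.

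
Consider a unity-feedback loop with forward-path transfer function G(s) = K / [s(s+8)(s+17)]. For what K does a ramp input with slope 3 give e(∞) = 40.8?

System type = 1 (one pole at s=0).
K_v = lim_{s→0} s·G(s) = K / (8·17) = (1/136)·K.
e_ss = 3/K_v = 40.8 ⇒ K_v = 5/68 ⇒ K = (5/68)/(1/136) = 10.

10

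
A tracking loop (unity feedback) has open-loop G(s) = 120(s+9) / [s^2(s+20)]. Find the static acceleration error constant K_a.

System type = 2 (two poles at s=0).
K_a = lim_{s→0} s^2·G(s) = 120·9 / (20) = 54.

54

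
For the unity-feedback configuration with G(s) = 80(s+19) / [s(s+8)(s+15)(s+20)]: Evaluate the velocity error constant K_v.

System type = 1 (one pole at s=0).
K_v = lim_{s→0} s·G(s) = 80·19 / (8·15·20) = 19/30.

19/30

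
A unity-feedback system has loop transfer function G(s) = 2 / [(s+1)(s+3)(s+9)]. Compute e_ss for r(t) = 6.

162/29

G(s) has no factors of s in the denominator, so the system is type 0.
K_p = lim_{s→0} G(s) = 2 / (1·3·9) = 2/27.
e_ss = 6/(1 + K_p) = 6/(29/27) = 162/29.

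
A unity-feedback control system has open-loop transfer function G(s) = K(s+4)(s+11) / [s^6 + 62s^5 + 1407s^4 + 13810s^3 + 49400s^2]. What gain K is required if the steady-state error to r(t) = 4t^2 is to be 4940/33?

60

The denominator has no term below 49400s^2 — 2 poles at s=0, type 2.
K_a = lim_{s→0} s^2·G(s) = K·4·11 / 49400 = (11/12350)·K.
e_ss = 8/K_a = 4940/33 ⇒ K_a = 66/1235 ⇒ K = (66/1235)/(11/12350) = 60.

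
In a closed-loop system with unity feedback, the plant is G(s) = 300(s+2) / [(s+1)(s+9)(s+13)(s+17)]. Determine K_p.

200/663

G(s) has no factors of s in the denominator, so the system is type 0.
K_p = lim_{s→0} G(s) = 300·2 / (1·9·13·17) = 200/663.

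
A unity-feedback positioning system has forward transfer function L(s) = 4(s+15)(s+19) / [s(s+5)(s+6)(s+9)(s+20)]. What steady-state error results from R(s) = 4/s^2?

360/19

The open loop has one pole at the origin → type 1 system.
K_v = lim_{s→0} s·L(s) = 4·15·19 / (5·6·9·20) = 19/90.
e_ss = 4/K_v = 4/(19/90) = 360/19.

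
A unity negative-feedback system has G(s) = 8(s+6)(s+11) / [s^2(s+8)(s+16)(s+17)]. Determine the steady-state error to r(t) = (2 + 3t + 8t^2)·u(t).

2176/33

G(s) has two factors of s in the denominator, so the system is type 2. Treating each term separately:
  • 2: tracked with zero error.
  • 3t: tracked with zero error.
  • 8t^2: e_ss = 16/K_a with K_a=33/136 → 2176/33.
Total e_ss = 2176/33.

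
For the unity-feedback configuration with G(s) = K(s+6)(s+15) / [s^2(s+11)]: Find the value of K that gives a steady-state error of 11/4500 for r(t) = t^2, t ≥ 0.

100

G(s) has two factors of s in the denominator, so the system is type 2.
K_a = lim_{s→0} s^2·G(s) = K·6·15 / (11) = (90/11)·K.
e_ss = 2/K_a = 11/4500 ⇒ K_a = 9000/11 ⇒ K = (9000/11)/(90/11) = 100.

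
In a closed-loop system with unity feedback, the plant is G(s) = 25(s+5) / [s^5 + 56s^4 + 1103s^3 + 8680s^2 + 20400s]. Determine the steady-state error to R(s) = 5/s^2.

816

Lowest-order denominator term is 20400s, so the open loop has 1 pole at the origin → type 1 system.
K_v = lim_{s→0} s·G(s) = 25·5 / 20400 = 5/816.
e_ss = 5/K_v = 5/(5/816) = 816.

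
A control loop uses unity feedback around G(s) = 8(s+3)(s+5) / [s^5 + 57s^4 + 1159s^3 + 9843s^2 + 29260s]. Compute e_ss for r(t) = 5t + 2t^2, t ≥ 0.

Lowest-order denominator term is 29260s, so the open loop has 1 pole at the origin → type 1 system. Taking each input component in turn:
  • 5t: e_ss = 5/K_v with K_v=6/1463 → 7315/6.
  • 2t^2: a type-1 system cannot track it, e_ss → ∞.
The unbounded component dominates.

infinity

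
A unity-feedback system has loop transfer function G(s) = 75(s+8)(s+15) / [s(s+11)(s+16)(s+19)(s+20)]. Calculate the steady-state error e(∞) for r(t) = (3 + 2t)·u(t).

3344/225

G(s) has one factor of s in the denominator, so the system is type 1. Taking each input component in turn:
  • 3: tracked with zero error.
  • 2t: e_ss = 2/K_v with K_v=225/1672 → 3344/225.
Total e_ss = 3344/225.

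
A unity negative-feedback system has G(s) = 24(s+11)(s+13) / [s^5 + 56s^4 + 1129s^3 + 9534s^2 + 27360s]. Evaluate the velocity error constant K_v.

143/1140

Lowest-order denominator term is 27360s, so the open loop has 1 pole at the origin → type 1 system.
K_v = lim_{s→0} s·G(s) = 24·11·13 / 27360 = 143/1140.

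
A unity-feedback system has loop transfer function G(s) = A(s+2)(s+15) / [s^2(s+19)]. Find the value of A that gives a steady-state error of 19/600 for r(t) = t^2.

40

G(s) has two factors of s in the denominator, so the system is type 2.
K_a = lim_{s→0} s^2·G(s) = A·2·15 / (19) = (30/19)·A.
e_ss = 2/K_a = 19/600 ⇒ K_a = 1200/19 ⇒ A = (1200/19)/(30/19) = 40.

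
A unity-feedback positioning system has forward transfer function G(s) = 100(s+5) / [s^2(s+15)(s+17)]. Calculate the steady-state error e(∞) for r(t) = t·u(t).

G(s) has two factors of s in the denominator, so the system is type 2.
A type-2 system has K_v = ∞, so it tracks a ramp input with zero steady-state error.

0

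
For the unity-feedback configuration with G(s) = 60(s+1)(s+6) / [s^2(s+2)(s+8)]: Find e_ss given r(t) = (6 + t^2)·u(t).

System type = 2 (two poles at s=0). Treating each term separately:
  • 6: tracked with zero error.
  • t^2: e_ss = 2/K_a with K_a=22.5 → 4/45.
Total e_ss = 4/45.

4/45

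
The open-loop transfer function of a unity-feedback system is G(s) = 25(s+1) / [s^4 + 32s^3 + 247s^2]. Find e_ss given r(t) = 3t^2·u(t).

Lowest-order denominator term is 247s^2, so the open loop has 2 poles at the origin → type 2 system.
K_a = lim_{s→0} s^2·G(s) = 25·1 / 247 = 25/247.
r(t) = 3t^2 gives R(s) = 6/s^3.
e_ss = 6/K_a = 6/(25/247) = 59.28.

59.28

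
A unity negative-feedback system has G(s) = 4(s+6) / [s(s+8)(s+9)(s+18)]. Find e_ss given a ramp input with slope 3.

One free integrator in G(s): this is a type 1 system.
K_v = lim_{s→0} s·G(s) = 4·6 / (8·9·18) = 1/54.
e_ss = 3/K_v = 3/(1/54) = 162.

162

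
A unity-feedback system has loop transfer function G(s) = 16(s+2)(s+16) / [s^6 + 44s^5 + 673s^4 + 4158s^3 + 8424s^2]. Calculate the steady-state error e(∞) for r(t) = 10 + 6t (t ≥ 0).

Factoring s^2 from the denominator leaves a polynomial with constant term 8424, so the system is type 2. Taking each input component in turn:
  • 10: tracked with zero error.
  • 6t: tracked with zero error.
Total e_ss = 0.

0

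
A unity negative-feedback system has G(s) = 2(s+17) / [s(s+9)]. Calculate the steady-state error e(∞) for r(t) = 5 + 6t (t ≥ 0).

The open loop has one pole at the origin → type 1 system. By superposition:
  • 5: tracked with zero error.
  • 6t: e_ss = 6/K_v with K_v=34/9 → 27/17.
Total e_ss = 27/17.

27/17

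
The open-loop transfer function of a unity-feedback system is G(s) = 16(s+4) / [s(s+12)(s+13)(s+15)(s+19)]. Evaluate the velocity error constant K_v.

System type = 1 (one pole at s=0).
K_v = lim_{s→0} s·G(s) = 16·4 / (12·13·15·19) = 16/11115.

16/11115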